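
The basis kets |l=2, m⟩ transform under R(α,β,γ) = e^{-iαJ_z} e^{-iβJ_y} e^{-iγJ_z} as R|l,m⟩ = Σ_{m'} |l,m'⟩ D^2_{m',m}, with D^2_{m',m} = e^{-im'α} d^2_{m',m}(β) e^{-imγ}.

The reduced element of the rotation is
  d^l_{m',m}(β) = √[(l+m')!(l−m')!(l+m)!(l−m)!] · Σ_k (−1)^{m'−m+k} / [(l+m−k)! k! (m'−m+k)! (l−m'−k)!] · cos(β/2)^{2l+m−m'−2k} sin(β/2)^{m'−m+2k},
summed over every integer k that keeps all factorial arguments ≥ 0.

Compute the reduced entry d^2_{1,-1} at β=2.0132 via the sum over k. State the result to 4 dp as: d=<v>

d=0.1027

d^2_{1,-1}(β=2.0132) via the finite sum:
Half-angle: c=0.534737, s=0.845019. N=√(6·1·1·6)=6.000000
Admissible k: 0..1 (factorial args all ≥0)
  k=0: (−1)^2·6.0000/(2)·0.5347^2·0.8450^2 = +0.612539
  k=1: (−1)^3·6.0000/(6)·0.5347^0·0.8450^4 = -0.509877
d^2_{1,-1}(2.0132) = +0.612539 -0.509877 = +0.102663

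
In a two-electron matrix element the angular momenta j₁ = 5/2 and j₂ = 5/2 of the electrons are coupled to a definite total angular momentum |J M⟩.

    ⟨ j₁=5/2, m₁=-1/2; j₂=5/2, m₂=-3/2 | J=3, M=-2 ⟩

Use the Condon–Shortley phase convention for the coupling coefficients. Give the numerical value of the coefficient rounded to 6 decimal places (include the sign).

−√(1/12) ≈ -0.288675

triangle: 2!·3!·3!/9! = 72/362880
(j±m)!: 2!·3!·1!·4!·1!·5! = 34560
prefactor² = (2J+1)·Δ·N² = 48
  k=0: +1/(0!·2!·3!·1!·0!·2!) = 1/24
  k=1: −1/(1!·1!·2!·0!·1!·3!) = -1/12
Σ = -1/24  ⇒  CG² = 48·(-1/24)² = 1/12
CG = −√(1/12) = -0.288675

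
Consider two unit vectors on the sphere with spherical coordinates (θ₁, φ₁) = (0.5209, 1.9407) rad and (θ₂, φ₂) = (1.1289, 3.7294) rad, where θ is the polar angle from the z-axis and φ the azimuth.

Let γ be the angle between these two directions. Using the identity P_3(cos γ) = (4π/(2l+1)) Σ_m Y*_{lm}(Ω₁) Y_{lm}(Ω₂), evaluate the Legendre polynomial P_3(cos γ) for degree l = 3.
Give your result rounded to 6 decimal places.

Term-by-term m-sum for l=3 (normalisation 4π/7 = 1.795196):
  m=-3: (+0.046054-0.022880i) × (+0.058995+0.302471i) = +0.009637+0.012580i  (running Σ = +0.009637+0.012580i)
  m=-2: (-0.162153-0.148003i) × (+0.137484-0.329599i) = -0.071075+0.033098i  (running Σ = -0.061438+0.045678i)
  m=-1: (-0.160579+0.414128i) × (+0.020800-0.013861i) = +0.002400+0.010839i  (running Σ = -0.059038+0.056517i)
  m=0: (+0.246539-0.000000i) × (-0.332835+0.000000i) = -0.082057+0.000000i  (running Σ = -0.141094+0.056517i)
  m=1: (+0.160579+0.414128i) × (-0.020800-0.013861i) = +0.002400-0.010839i  (running Σ = -0.138694+0.045678i)
  m=2: (-0.162153+0.148003i) × (+0.137484+0.329599i) = -0.071075-0.033098i  (running Σ = -0.209770+0.012580i)
  m=3: (-0.046054-0.022880i) × (-0.058995+0.302471i) = +0.009637-0.012580i  (running Σ = -0.200132+0.000000i)
Total Σ_m = -0.200132+0.000000i. Multiply by 1.795196: -0.359276+0.000000i. P_3(cos γ) = -0.359276

-0.359276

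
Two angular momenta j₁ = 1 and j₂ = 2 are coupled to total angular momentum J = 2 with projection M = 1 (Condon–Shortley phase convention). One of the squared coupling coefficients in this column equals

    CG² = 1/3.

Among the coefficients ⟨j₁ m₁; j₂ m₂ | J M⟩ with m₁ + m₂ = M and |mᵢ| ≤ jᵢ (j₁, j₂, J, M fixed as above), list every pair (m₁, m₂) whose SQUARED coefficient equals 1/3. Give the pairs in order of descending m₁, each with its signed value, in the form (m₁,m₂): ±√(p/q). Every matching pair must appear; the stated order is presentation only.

Admissible pairs with m₁+m₂ = M = 1: (-1,2), (0,1), (1,0)
  (m₁,m₂)=(1,0): CG² = 1/2, CG = +√(1/2)
  (m₁,m₂)=(0,1): CG² = 1/6, CG = −√(1/6)
  (m₁,m₂)=(-1,2): CG² = 1/3, CG = −√(1/3)   ← matches the target
Pairs with CG² = 1/3: (-1,2): −√(1/3)

(-1,2): −√(1/3)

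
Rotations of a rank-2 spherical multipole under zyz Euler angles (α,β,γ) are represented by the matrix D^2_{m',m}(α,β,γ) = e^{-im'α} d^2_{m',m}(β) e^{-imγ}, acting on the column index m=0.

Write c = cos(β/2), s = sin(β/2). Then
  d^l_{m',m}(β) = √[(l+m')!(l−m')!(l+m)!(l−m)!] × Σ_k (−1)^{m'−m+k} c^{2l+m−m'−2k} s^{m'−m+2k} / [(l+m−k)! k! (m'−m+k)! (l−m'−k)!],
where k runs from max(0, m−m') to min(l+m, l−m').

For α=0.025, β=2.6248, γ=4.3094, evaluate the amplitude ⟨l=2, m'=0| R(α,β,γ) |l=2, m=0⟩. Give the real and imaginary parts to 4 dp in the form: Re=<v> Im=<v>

Re=0.6338 Im=0.0000

D^2_{0,0}(0.0250,2.6248,4.3094) = e^{-i·0·0.0250}·d^2_{0,0}(2.6248)·e^{-i·0·4.3094}. Compute d first:
c=cos(2.624800/2)=0.255530, s=sin(2.624800/2)=0.966801; N=√[2·2·2·2]=4.000000
Admissible k: 0..2 (factorial args all ≥0)
  k=0: (−1)^0·4.0000/(4)·0.2555^4·0.9668^0 = +0.004264
  k=1: (−1)^1·4.0000/(1)·0.2555^2·0.9668^2 = -0.244129
  k=2: (−1)^2·4.0000/(4)·0.2555^0·0.9668^4 = +0.873672
d^2_{0,0}(2.6248) = +0.004264 -0.244129 +0.873672 = +0.633806
D = (+1.000000+0.000000i)·(+0.633806)·(+1.000000+0.000000i) = +0.633806+0.000000i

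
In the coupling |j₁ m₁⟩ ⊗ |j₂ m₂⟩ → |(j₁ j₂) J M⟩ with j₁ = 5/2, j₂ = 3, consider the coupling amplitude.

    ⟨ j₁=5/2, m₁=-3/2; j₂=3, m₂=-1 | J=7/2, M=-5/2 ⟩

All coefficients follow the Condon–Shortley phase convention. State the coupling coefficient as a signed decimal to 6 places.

-0.398410  (= −√(10/63))

triangle: 2!*3!*4!/10! = 288/3628800
(j±m)!: 1!*4!*2!*4!*1!*6! = 829440
prefactor² = (2J+1)*Δ*N² = 18432/35
  k=1: −1/(1!*1!*3!*1!*0!*3!) = -1/36
  k=2: +1/(2!*0!*2!*0!*1!*4!) = 1/96
Σ = -5/288  ⇒  CG² = 18432/35*(-5/288)² = 10/63
CG = −√(10/63) = -0.398410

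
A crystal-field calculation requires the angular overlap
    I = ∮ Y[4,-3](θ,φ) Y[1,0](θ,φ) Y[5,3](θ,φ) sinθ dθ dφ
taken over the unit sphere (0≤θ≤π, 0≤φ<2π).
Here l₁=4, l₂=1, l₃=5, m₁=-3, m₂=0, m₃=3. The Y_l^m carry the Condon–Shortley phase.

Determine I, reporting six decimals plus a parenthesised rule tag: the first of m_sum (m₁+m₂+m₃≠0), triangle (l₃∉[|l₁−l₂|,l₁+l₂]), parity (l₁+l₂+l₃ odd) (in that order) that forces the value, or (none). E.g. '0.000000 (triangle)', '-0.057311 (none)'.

-0.196426 (none)

Checks pass: Σm=0; 10 even; l₃=5∈[3,5].
(2·4+1)(2·1+1)(2·5+1) = 297
Δ: 0! 8! 2! / 11! → 1/495
sum: t=0:+1/576 = 1/576
3j²(4 1 5; 0 0 0) = Δ·Π!·Σ² = 5/99  (sign -1)
sum: t=0:+1/5040 = 1/5040
3j²(4 1 5; -3 0 3) = Δ·Π!·Σ² = 16/495  (sign +1)
combine: 4πI² = 297·5/99·16/495 = 16/33
take √, sign -1: I = -0.19642560
No selection rule forces the value: the integral is nonzero (none).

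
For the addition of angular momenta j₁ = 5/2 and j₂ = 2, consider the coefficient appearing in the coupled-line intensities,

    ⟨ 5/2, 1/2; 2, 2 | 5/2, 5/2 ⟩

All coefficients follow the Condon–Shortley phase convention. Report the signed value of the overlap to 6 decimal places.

triangle: 2!×3!×2!/8! = 24/40320
(j±m)!: 3!×2!×4!×0!×5!×0! = 34560
prefactor² = (2J+1)×Δ×N² = 864/7
  k=2: +1/(2!×0!×0!×2!×3!×0!) = 1/24
Σ = 1/24  ⇒  CG² = 864/7×(1/24)² = 3/14
CG = +√(3/14) = +0.462910

+0.462910  (= +√(3/14))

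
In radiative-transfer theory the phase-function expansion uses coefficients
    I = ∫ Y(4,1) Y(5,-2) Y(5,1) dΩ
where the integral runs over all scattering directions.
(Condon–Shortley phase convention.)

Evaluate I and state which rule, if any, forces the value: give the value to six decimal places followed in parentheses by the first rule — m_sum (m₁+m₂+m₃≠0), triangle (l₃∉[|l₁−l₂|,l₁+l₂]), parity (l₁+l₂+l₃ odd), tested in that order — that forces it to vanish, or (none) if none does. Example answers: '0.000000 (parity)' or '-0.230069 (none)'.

0.128377 (none)

Checks pass: Σm=0; 14 even; l₃=5∈[1,9].
(2·4+1)(2·5+1)(2·5+1) = 1089
Δ: 4! 4! 6! / 15! → 1/3153150
sum: t=0:+1/69120 t=1:−1/1728 t=2:+1/576 t=3:−1/1728 t=4:+1/69120 = 7/11520
3j²(4 5 5; 0 0 0) = Δ·Π!·Σ² = 2/143  (sign -1)
sum: t=0:+1/5184 t=1:−1/1152 t=2:+1/2880 t=3:−1/103680 = -7/20736
3j²(4 5 5; 1 -2 1) = Δ·Π!·Σ² = 35/2574  (sign -1)
combine: 4πI² = 1089·2/143·35/2574 = 35/169
take √, sign +1: I = 0.12837656
No selection rule forces the value: the integral is nonzero (none).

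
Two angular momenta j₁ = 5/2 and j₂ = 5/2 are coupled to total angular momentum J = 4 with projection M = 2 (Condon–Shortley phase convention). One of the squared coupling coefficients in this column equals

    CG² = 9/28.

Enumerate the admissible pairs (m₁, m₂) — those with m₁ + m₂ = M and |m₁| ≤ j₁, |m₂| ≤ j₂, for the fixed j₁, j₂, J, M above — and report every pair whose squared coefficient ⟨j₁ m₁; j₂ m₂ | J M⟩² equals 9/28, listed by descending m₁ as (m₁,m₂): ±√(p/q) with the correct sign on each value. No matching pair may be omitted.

Admissible pairs with m₁+m₂ = M = 2: (-1/2,5/2), (1/2,3/2), (3/2,1/2), (5/2,-1/2)
  (m₁,m₂)=(5/2,-1/2): CG² = 9/28, CG = +√(9/28)   ← matches the target
  (m₁,m₂)=(3/2,1/2): CG² = 5/28, CG = +√(5/28)
  (m₁,m₂)=(1/2,3/2): CG² = 5/28, CG = −√(5/28)
  (m₁,m₂)=(-1/2,5/2): CG² = 9/28, CG = −√(9/28)   ← matches the target
Pairs with CG² = 9/28: (5/2,-1/2): +√(9/28); (-1/2,5/2): −√(9/28)

(5/2,-1/2): +√(9/28); (-1/2,5/2): −√(9/28)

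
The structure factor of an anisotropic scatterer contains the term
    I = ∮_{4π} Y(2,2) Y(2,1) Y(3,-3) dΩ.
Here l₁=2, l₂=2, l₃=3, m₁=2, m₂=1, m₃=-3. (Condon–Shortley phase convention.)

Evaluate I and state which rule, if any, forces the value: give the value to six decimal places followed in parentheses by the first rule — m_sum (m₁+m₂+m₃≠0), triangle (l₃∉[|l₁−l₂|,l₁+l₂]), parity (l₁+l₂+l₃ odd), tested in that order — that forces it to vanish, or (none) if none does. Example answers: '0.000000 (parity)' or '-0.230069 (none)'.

0.000000 (parity)

L=7 odd ⇒ parity kills the (l;000) factor ⇒ I = 0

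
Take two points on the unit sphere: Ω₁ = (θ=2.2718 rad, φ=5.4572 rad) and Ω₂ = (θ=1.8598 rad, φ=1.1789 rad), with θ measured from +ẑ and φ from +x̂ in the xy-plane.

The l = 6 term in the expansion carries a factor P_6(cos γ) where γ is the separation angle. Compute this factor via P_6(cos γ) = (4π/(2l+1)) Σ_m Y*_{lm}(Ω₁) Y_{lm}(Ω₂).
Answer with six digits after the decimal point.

Expand P_6 via completeness: Σ_{m} conj(Y_{6,m}) at Ω₁ times Y_{6,m} at Ω₂ —
  [-6]  conj(Y_{6,-6})(Ω₁) = 0.02320 + 0.09338j ; Y_{6,-6}(Ω₂) = 0.26365 - 0.26621j ; Δ = 0.03097 + 0.01844j
  [-5]  conj(Y_{6,-5})(Ω₁) = 0.15474 - 0.23492j ; Y_{6,-5}(Ω₂) = -0.35712 - 0.14625j ; Δ = -0.08962 + 0.06127j
  [-4]  conj(Y_{6,-4})(Ω₁) = -0.42941 + 0.07033j ; Y_{6,-4}(Ω₂) = -0.00010 - 0.03209j ; Δ = 0.00230 + 0.01377j
  [-3]  conj(Y_{6,-3})(Ω₁) = 0.23279 + 0.18203j ; Y_{6,-3}(Ω₂) = -0.31787 + 0.13256j ; Δ = -0.09813 - 0.02700j
  [-2]  conj(Y_{6,-2})(Ω₁) = 0.01198 + 0.14732j ; Y_{6,-2}(Ω₂) = 0.05178 + 0.05161j ; Δ = -0.00698 + 0.00825j
  [-1]  conj(Y_{6,-1})(Ω₁) = 0.24351 - 0.26412j ; Y_{6,-1}(Ω₂) = -0.11954 + 0.28925j ; Δ = 0.04729 + 0.10201j
  [+0]  conj(Y_{6,0})(Ω₁) = 0.05067 + 0.00000j ; Y_{6,0}(Ω₂) = 0.10007 + 0.00000j ; Δ = 0.00507 + 0.00000j
  [+1]  conj(Y_{6,1})(Ω₁) = -0.24351 - 0.26412j ; Y_{6,1}(Ω₂) = 0.11954 + 0.28925j ; Δ = 0.04729 - 0.10201j
  [+2]  conj(Y_{6,2})(Ω₁) = 0.01198 - 0.14732j ; Y_{6,2}(Ω₂) = 0.05178 - 0.05161j ; Δ = -0.00698 - 0.00825j
  [+3]  conj(Y_{6,3})(Ω₁) = -0.23279 + 0.18203j ; Y_{6,3}(Ω₂) = 0.31787 + 0.13256j ; Δ = -0.09813 + 0.02700j
  [+4]  conj(Y_{6,4})(Ω₁) = -0.42941 - 0.07033j ; Y_{6,4}(Ω₂) = -0.00010 + 0.03209j ; Δ = 0.00230 - 0.01377j
  [+5]  conj(Y_{6,5})(Ω₁) = -0.15474 - 0.23492j ; Y_{6,5}(Ω₂) = 0.35712 - 0.14625j ; Δ = -0.08962 - 0.06127j
  [+6]  conj(Y_{6,6})(Ω₁) = 0.02320 - 0.09338j ; Y_{6,6}(Ω₂) = 0.26365 + 0.26621j ; Δ = 0.03097 - 0.01844j
Σ over m = -0.22326 - 0.00000j; ×(4π/13) → -0.21581 - 0.00000j. Real part: -0.215812

-0.215812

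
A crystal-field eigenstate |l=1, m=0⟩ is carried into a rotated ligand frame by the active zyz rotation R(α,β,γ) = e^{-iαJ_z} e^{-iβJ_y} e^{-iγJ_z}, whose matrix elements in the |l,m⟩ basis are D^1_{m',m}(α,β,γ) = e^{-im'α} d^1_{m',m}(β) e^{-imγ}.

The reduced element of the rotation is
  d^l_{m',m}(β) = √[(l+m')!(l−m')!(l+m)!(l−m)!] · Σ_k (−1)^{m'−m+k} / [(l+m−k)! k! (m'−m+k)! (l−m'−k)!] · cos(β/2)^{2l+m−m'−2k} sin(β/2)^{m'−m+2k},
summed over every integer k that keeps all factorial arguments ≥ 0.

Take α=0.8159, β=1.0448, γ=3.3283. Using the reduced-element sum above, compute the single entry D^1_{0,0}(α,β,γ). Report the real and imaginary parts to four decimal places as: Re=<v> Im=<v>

Re=0.5021 Im=0.0000

D^1_{0,0}(0.8159,1.0448,3.3283) = e^{-i·0·0.8159}·d^1_{0,0}(1.0448)·e^{-i·0·3.3283}. Compute d first:
Half-angle: c=0.866624, s=0.498961. N=√(1·1·1·1)=1.000000
k∈{0,1} keeps every argument non-negative
  k=0: (−1)^0·1.0000/(1)·0.8666^2·0.4990^0 = +0.751037
  k=1: (−1)^1·1.0000/(1)·0.8666^0·0.4990^2 = -0.248963
d^1_{0,0}(1.0448) = +0.751037 -0.248963 = +0.502075
Phases: e^{-i·(0)·0.8159}=+1.000000+0.000000i, e^{-i·(0)·3.3283}=+1.000000+0.000000i ⇒ D=+0.502075+0.000000i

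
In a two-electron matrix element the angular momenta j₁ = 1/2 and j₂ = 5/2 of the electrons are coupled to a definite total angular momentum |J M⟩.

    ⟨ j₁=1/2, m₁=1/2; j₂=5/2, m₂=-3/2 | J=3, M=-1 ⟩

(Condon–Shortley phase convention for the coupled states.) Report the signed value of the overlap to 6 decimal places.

√[7·0!1!5!/7! · 1!0!1!4!2!4!] = √(192)
  +(−1)^0/∏(0,0,0,1,1,4)! = 1/24  (running 1/24)
⟨..|..⟩ = √(192)·(1/24) = +0.577350

+√(1/3) = +0.577350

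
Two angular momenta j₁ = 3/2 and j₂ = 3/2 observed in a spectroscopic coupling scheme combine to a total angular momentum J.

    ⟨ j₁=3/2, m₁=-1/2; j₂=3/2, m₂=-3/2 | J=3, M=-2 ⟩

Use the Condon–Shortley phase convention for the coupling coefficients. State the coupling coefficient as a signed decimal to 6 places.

j₁+j₂−J=0  J+j₁−j₂=3  J−j₁+j₂=3  j₁+j₂+J+1=7
(j₁±m₁, j₂±m₂, J±M) = (1,2,0,3,1,5)
P² = 72
sum k=0..0:
  [0] +1/12 = 1/12
S = 1/12
C² = P²·S² = 1/2 ; C = +0.707107

+√(1/2) = +0.707107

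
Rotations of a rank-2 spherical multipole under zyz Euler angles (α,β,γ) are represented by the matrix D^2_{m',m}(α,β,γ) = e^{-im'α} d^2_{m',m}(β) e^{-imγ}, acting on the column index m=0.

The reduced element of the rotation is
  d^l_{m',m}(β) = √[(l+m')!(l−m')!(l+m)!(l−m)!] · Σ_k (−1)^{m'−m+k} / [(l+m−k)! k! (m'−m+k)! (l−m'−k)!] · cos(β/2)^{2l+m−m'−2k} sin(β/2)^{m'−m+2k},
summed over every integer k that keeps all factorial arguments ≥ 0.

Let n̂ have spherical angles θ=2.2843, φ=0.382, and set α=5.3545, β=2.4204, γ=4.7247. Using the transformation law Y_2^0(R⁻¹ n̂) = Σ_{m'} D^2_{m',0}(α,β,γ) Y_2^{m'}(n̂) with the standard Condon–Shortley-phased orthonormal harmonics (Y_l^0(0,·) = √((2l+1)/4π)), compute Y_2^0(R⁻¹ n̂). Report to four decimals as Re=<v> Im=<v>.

Re=0.0482 Im=0.0000

Need the full column D^2_{m',0} for m'=−2..2 at α=5.3545, β=2.4204, γ=4.7247.
cos(β/2)=0.352832, sin(β/2)=0.935687
d^2_{-2,0}: single k=2 term ⇒ +0.266976;  D = -0.075466-0.256089i
d^2_{-1,0}: k∈[1..2] ⇒ +0.100673 -0.708003 = -0.607331;  D = -0.363723+0.486371i
d^2_{0,0}: k∈[0..2] ⇒ +0.015498 -0.435971 +0.766517 = +0.346044;  D = +0.346044+0.000000i
d^2_{1,0}: k∈[0..1] ⇒ -0.100673 +0.708003 = +0.607331;  D = +0.363723+0.486371i
d^2_{2,0}: single k=0 term ⇒ +0.266976;  D = -0.075466+0.256089i
Y_2^{m'}(θ=2.2843,φ=0.382) and Σ D·Y over m':
  (-0.0755-0.2561i)·(+0.1594-0.1528i)  (-0.3637+0.4864i)·(-0.3547+0.1425i)  (+0.3460+0.0000i)·(+0.0899+0.0000i)  (+0.3637+0.4864i)·(+0.3547+0.1425i)  (-0.0755+0.2561i)·(+0.1594+0.1528i)
Y_2^0(R⁻¹ n̂) = +0.048230-0.000000i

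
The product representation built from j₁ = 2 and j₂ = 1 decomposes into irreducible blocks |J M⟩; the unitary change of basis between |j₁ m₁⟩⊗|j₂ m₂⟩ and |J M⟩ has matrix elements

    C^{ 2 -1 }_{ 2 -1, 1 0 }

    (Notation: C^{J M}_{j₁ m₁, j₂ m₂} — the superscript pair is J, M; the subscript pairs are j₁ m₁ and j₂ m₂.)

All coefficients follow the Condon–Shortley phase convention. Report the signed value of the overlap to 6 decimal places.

√[5·1!3!1!/6! · 1!3!1!1!1!3!] = √(3/2)
  +(−1)^0/∏(0,1,3,1,0,0)! = 1/6  (running 1/6)
  +(−1)^1/∏(1,0,2,0,1,1)! = -1/2  (running -1/3)
⟨..|..⟩ = √(3/2)·(-1/3) = -0.408248

-0.408248  (= −√(1/6))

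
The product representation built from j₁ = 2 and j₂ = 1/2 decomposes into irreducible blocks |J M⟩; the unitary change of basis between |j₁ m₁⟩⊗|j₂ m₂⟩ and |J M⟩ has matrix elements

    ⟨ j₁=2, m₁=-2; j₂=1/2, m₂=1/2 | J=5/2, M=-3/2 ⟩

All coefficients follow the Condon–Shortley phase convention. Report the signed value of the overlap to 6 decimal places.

j₁+j₂−J=0  J+j₁−j₂=4  J−j₁+j₂=1  j₁+j₂+J+1=6
(j₁±m₁, j₂±m₂, J±M) = (0,4,1,0,1,4)
P² = 576/5
sum k=0..0:
  [0] +1/24 = 1/24
S = 1/24
C² = P²·S² = 1/5 ; C = +0.447214

+√(1/5) ≈ +0.447214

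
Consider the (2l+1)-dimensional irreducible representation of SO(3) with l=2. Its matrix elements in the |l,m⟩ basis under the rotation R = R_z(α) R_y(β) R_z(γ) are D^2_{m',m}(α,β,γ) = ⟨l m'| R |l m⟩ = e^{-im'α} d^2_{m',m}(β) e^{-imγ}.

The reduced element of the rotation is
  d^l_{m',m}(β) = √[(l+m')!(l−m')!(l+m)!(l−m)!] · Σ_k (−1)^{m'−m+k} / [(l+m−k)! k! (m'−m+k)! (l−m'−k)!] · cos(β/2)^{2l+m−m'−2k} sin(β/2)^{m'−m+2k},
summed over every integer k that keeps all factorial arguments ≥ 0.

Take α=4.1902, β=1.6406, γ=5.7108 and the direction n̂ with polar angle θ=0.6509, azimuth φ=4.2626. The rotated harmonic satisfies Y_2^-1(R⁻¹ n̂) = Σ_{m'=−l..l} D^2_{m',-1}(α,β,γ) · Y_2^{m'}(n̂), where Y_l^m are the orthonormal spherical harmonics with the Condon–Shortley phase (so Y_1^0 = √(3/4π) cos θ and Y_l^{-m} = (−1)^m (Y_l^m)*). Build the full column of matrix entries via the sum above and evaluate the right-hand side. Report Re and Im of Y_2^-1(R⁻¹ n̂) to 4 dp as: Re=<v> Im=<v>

Need the full column D^2_{m',-1} for m'=−2..2 at α=4.1902, β=1.6406, γ=5.7108.
cos(β/2)=0.682002, sin(β/2)=0.731350
d^2_{-2,-1}: single k=1 term ⇒ +0.463994;  D = +0.021321+0.463504i
d^2_{-1,-1}: k∈[0..1] ⇒ +0.216343 -0.746352 = -0.530009;  D = +0.471036+0.242969i
d^2_{0,-1}: k∈[0..1] ⇒ -0.568274 +0.653488 = +0.085214;  D = +0.071632-0.046155i
d^2_{1,-1}: k∈[0..1] ⇒ +0.746352 -0.286090 = +0.460262;  D = +0.023094+0.459682i
d^2_{2,-1}: single k=0 term ⇒ -0.533571;  D = +0.475232+0.242594i
Y_2^{m'}(θ=0.6509,φ=4.2626) and Σ D·Y over m':
  (+0.0213+0.4635i)·(-0.0882-0.1110i)  (+0.4710+0.2430i)·(-0.1619+0.3353i)  (+0.0716-0.0462i)·(+0.2834+0.0000i)  (+0.0231+0.4597i)·(+0.1619+0.3353i)  (+0.4752+0.2426i)·(-0.0882+0.1110i)
Y_2^-1(R⁻¹ n̂) = -0.307115+0.175839i

Re=-0.3071 Im=0.1758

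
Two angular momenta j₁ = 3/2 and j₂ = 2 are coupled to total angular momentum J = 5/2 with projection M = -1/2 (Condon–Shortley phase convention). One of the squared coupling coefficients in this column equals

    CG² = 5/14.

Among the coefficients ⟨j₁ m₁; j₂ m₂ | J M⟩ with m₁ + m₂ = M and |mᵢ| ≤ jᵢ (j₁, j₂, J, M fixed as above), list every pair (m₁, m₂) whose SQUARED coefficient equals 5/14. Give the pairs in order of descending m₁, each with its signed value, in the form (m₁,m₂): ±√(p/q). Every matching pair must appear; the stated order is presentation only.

Admissible pairs with m₁+m₂ = M = -1/2: (-3/2,1), (-1/2,0), (1/2,-1), (3/2,-2)
  (m₁,m₂)=(3/2,-2): CG² = 6/35, CG = +√(6/35)
  (m₁,m₂)=(1/2,-1): CG² = 5/14, CG = +√(5/14)   ← matches the target
  (m₁,m₂)=(-1/2,0): CG² = 3/35, CG = −√(3/35)
  (m₁,m₂)=(-3/2,1): CG² = 27/70, CG = −√(27/70)
Pairs with CG² = 5/14: (1/2,-1): +√(5/14)

(1/2,-1): +√(5/14)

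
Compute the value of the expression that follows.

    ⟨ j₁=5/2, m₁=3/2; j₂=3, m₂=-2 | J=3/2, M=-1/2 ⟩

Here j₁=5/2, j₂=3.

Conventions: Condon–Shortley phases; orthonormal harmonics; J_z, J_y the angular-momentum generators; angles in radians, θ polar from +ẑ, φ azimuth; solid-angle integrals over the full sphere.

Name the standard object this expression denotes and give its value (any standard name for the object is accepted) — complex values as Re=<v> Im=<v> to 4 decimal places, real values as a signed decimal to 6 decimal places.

This is a Clebsch–Gordan (vector-coupling) coefficient.
j₁+j₂−J=4  J+j₁−j₂=1  J−j₁+j₂=2  j₁+j₂+J+1=8
(j₁±m₁, j₂±m₂, J±M) = (4,1,1,5,1,2)
P² = 192/7
sum k=0..1:
  [0] +1/24 = 1/24
  [1] −1/12 = -1/12
S = -1/24
C² = P²·S² = 1/21 ; C = -0.218218

Clebsch–Gordan coefficient, −√(1/21) ≈ -0.218218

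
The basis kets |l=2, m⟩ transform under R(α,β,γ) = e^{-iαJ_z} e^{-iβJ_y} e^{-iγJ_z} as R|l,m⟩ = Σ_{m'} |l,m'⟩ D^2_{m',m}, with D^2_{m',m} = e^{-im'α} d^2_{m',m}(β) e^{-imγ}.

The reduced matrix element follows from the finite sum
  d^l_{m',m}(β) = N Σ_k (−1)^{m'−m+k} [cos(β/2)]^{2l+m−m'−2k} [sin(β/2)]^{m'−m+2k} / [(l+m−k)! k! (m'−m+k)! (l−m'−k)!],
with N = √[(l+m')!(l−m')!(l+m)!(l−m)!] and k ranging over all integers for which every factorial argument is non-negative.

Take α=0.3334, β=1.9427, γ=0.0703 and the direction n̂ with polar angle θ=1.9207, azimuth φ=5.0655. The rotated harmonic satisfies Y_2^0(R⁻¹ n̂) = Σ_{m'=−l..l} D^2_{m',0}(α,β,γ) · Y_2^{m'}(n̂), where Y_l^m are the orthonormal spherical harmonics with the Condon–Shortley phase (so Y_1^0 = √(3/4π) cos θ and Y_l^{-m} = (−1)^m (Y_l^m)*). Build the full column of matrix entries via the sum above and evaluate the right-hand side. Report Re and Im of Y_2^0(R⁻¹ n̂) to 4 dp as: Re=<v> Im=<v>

Need the full column D^2_{m',0} for m'=−2..2 at α=0.3334, β=1.9427, γ=0.0703.
cos(β/2)=0.564185, sin(β/2)=0.825648
d^2_{-2,0}: single k=2 term ⇒ +0.531507;  D = +0.417661+0.328724i
d^2_{-1,0}: k∈[1..2] ⇒ +0.363192 -0.777826 = -0.414634;  D = -0.391802-0.135692i
d^2_{0,0}: k∈[0..2] ⇒ +0.101318 -0.867948 +0.464708 = -0.301922;  D = -0.301922+0.000000i
d^2_{1,0}: k∈[0..1] ⇒ -0.363192 +0.777826 = +0.414634;  D = +0.391802-0.135692i
d^2_{2,0}: single k=0 term ⇒ +0.531507;  D = +0.417661-0.328724i
Y_2^{m'}(θ=1.9207,φ=5.0655) and Σ D·Y over m':
  (+0.4177+0.3287i)·(-0.2593+0.2212i)  (-0.3918-0.1357i)·(-0.0860-0.2334i)  (-0.3019+0.0000i)·(-0.2042+0.0000i)  (+0.3918-0.1357i)·(+0.0860-0.2334i)  (+0.4177-0.3287i)·(-0.2593-0.2212i)
Y_2^0(R⁻¹ n̂) = -0.296361+0.000000i

Re=-0.2964 Im=0.0000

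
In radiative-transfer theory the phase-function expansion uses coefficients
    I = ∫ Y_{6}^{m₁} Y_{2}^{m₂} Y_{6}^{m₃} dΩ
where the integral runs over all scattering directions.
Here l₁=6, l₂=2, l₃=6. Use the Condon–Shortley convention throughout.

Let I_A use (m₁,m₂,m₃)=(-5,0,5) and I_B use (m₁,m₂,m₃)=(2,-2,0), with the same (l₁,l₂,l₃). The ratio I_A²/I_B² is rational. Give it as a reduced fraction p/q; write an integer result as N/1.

Same 6,2,6: normalisation and zero-m 3j drop out of the ratio.
A: Δ: 2! 10! 2! / 15! → 1/90090; sum: t=1:−1/3628800 t=2:+1/1451520 = 1/2419200; 3j²(6 2 6; -5 0 5) = Δ·Π!·Σ² = 11/910  (sign -1)
B: Δ: 2! 10! 2! / 15! → 1/90090; sum: t=0:+1/69120 = 1/69120; 3j²(6 2 6; 2 -2 0) = Δ·Π!·Σ² = 4/143  (sign +1)
I_A²/I_B² = (11/910)/(4/143) = 121/280

121/280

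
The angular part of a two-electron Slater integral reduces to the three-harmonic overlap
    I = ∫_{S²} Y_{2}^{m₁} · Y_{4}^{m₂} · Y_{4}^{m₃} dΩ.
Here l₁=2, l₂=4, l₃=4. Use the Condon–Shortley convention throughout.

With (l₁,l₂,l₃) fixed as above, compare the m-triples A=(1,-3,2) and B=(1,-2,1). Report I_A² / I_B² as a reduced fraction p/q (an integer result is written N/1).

Shared (l₁,l₂,l₃)=(2,4,4): N and (l;000)² cancel in I_A²/I_B².
A: Δ = 2!·2!·6!/11! = 1/13860; Racah Σ t=0..1: t=0:+1/240 t=1:−1/1440 = 1/288; ⇒ 3j(2 4 4; 1 -3 2)² = 5/132, sgn +1
B: Δ = 2!·2!·6!/11! = 1/13860; Racah Σ t=0..1: t=0:+1/96 t=1:−1/240 = 1/160; ⇒ 3j(2 4 4; 1 -2 1)² = 27/1540, sgn -1
I_A²/I_B² = (5/132)/(27/1540) = 175/81

175/81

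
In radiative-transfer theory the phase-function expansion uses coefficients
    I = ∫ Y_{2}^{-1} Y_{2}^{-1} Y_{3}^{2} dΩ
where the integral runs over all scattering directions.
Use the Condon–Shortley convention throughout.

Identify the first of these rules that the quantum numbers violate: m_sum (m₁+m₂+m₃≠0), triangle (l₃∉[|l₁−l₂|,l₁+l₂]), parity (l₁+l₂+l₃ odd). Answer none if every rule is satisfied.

parity

m₁+m₂+m₃ = -1 − 1 + 2 = 0  ✓
triangle: |2−2|=0 ≤ l₃=3 ≤ 2+2=4  ✓
parity: l₁+l₂+l₃ = 7 is odd  ✗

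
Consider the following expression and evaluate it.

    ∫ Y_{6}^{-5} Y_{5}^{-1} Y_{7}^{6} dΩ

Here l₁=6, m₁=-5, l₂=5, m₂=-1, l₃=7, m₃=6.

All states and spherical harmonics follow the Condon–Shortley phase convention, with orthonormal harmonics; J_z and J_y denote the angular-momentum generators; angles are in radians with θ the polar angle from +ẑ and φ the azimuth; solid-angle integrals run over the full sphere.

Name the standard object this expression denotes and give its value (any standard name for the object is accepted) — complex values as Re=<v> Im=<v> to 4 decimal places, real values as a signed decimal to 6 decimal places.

This is a Gaunt coefficient — the integral of a triple product of spherical harmonics over the sphere.
Rules hold: Σm=0, L=18 even, 1≤7≤11.
N = 13·11·15 = 2145
Δ = 4!·8!·6!/19! = 1/174594420
Racah Σ t=0..4: t=0:+1/4147200 t=1:−1/207360 t=2:+1/82944 t=3:−1/207360 t=4:+1/4147200 = 1/345600
⇒ 3j(6 5 7; 0 0 0)² = 420/46189, sgn -1
Racah Σ t=3..4: t=3:−1/29030400 t=4:+1/87091200 = -1/43545600
⇒ 3j(6 5 7; -5 -1 6)² = 88/6783, sgn +1
4πI² = N·(3j₀)²·(3jₘ)² = 26400/104329
I = -1·√(0.253046/4π) = -0.14190396

Gaunt coefficient, -0.141904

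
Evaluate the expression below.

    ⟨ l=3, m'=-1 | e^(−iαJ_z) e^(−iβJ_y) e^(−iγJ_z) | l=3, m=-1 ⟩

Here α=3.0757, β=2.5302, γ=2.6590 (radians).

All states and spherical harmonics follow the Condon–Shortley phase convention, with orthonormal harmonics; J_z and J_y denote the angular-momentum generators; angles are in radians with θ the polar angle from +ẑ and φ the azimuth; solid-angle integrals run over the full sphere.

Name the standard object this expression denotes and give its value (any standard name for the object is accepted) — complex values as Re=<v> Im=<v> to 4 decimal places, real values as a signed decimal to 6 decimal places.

This is a Wigner D-matrix element — the rotation-matrix element ⟨l m'| R(α,β,γ) |l m⟩ in the angular-momentum basis.
Split into d^3_{-1,-1}(β=2.5302) × two z-phases.
With c≡cos(β/2)=0.300957 and s≡sin(β/2)=0.953638, N=[2·24·2·24]^{1/2}=48.000000
k: max(0,(-1)−(-1))=0 … min(3+(-1),3−(-1))=2
  k=0: (−1)^0·48.0000/(48)·0.3010^6·0.9536^0 = +0.000743
  k=1: (−1)^1·48.0000/(6)·0.3010^4·0.9536^2 = -0.059687
  k=2: (−1)^2·48.0000/(8)·0.3010^2·0.9536^4 = +0.449464
d^3_{-1,-1}(2.5302) = +0.000743 -0.059687 +0.449464 = +0.390520
Phases: e^{-i·(-1)·3.0757}=-0.997830+0.065845i, e^{-i·(-1)·2.6590}=-0.885795+0.464077i ⇒ D=+0.333237-0.203615i

Wigner D-matrix element, Re=0.3332 Im=-0.2036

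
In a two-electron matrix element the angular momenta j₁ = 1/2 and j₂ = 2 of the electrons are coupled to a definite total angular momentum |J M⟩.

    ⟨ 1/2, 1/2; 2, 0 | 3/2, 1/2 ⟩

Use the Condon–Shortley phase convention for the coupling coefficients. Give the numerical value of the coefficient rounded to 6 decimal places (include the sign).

+0.632456

j₁+j₂−J=1  J+j₁−j₂=0  J−j₁+j₂=3  j₁+j₂+J+1=5
(j₁±m₁, j₂±m₂, J±M) = (1,0,2,2,2,1)
P² = 8/5
sum k=0..0:
  [0] +1/2 = 1/2
S = 1/2
C² = P²·S² = 2/5 ; C = +0.632456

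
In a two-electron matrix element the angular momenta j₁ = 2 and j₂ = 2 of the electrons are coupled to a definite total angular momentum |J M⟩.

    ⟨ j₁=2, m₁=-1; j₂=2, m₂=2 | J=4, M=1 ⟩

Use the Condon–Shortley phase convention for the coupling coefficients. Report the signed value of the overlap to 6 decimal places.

j₁+j₂−J=0  J+j₁−j₂=4  J−j₁+j₂=4  j₁+j₂+J+1=9
(j₁±m₁, j₂±m₂, J±M) = (1,3,4,0,5,3)
P² = 10368/7
sum k=0..0:
  [0] +1/144 = 1/144
S = 1/144
C² = P²·S² = 1/14 ; C = +0.267261

+0.267261  (= +√(1/14))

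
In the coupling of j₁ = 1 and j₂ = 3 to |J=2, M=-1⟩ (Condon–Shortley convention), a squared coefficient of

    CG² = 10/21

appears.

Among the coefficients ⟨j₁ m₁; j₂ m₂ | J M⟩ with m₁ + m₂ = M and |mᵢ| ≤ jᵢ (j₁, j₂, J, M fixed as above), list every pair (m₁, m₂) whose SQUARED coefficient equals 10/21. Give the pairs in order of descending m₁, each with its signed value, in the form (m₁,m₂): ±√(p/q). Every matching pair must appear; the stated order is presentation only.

Admissible pairs with m₁+m₂ = M = -1: (-1,0), (0,-1), (1,-2)
  (m₁,m₂)=(1,-2): CG² = 10/21, CG = +√(10/21)   ← matches the target
  (m₁,m₂)=(0,-1): CG² = 8/21, CG = −√(8/21)
  (m₁,m₂)=(-1,0): CG² = 1/7, CG = +√(1/7)
Pairs with CG² = 10/21: (1,-2): +√(10/21)

(1,-2): +√(10/21)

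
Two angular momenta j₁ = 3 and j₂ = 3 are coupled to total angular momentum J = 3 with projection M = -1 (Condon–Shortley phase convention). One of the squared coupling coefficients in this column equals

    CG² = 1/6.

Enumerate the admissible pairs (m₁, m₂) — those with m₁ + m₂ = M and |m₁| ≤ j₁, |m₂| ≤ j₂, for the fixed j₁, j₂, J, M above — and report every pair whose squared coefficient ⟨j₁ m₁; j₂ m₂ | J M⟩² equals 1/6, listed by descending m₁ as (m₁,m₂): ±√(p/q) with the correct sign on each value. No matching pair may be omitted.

Admissible pairs with m₁+m₂ = M = -1: (-3,2), (-2,1), (-1,0), (0,-1), (1,-2), (2,-3)
  (m₁,m₂)=(2,-3): CG² = 1/3, CG = +√(1/3)
  (m₁,m₂)=(1,-2): CG² = 0/1, CG = 0
  (m₁,m₂)=(0,-1): CG² = 1/6, CG = −√(1/6)   ← matches the target
  (m₁,m₂)=(-1,0): CG² = 1/6, CG = +√(1/6)   ← matches the target
  (m₁,m₂)=(-2,1): CG² = 0/1, CG = 0
  (m₁,m₂)=(-3,2): CG² = 1/3, CG = −√(1/3)
Pairs with CG² = 1/6: (0,-1): −√(1/6); (-1,0): +√(1/6)

(0,-1): −√(1/6); (-1,0): +√(1/6)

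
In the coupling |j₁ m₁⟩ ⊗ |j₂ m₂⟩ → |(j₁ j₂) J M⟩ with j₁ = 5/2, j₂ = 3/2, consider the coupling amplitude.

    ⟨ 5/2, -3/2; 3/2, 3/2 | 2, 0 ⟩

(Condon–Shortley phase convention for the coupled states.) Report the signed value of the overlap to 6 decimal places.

j₁+j₂−J=2  J+j₁−j₂=3  J−j₁+j₂=1  j₁+j₂+J+1=7
(j₁±m₁, j₂±m₂, J±M) = (1,4,3,0,2,2)
P² = 48/7
sum k=2..2:
  [2] +1/4 = 1/4
S = 1/4
C² = P²·S² = 3/7 ; C = +0.654654

+0.654654  (= +√(3/7))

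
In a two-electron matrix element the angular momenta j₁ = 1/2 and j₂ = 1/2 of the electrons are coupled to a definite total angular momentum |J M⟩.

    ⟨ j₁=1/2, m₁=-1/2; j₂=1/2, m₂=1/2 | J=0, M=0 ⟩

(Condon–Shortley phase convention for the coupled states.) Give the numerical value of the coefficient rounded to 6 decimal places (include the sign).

−√(1/2) = -0.707107

√[1·1!0!0!/2! · 0!1!1!0!0!0!] = √(1/2)
  +(−1)^1/∏(1,0,0,0,0,0)! = -1  (running -1)
⟨..|..⟩ = √(1/2)·(-1) = -0.707107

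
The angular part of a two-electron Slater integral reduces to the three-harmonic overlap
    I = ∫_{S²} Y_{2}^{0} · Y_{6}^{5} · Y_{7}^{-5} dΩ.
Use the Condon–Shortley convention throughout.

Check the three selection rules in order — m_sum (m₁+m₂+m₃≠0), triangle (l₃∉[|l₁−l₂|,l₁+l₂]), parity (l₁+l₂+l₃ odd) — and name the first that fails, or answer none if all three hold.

m₁+m₂+m₃ = 0 + 5 − 5 = 0  ✓
triangle: |2−6|=4 ≤ l₃=7 ≤ 2+6=8  ✓
parity: l₁+l₂+l₃ = 15 is odd  ✗

parity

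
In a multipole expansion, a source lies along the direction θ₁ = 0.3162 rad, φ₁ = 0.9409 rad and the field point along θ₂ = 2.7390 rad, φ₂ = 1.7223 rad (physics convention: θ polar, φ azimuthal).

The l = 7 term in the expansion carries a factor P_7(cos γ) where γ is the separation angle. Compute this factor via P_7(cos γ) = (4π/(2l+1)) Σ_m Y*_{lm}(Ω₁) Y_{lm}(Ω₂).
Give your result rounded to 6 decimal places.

0.191505

Expand P_7 via completeness: Σ_{m} conj(Y_{7,m}) at Ω₁ times Y_{7,m} at Ω₂ —
  m=-7: Y*=(0.000134, 0.000042)  Y=(0.000618, 0.000346)  product (0.000000, 0.000000)
  m=-6: Y*=(0.001292, -0.000957)  Y=(0.003827, -0.004913)  product (0.000000, -0.000010)
  m=-5: Y*=(-0.000090, -0.011460)  Y=(-0.023289, -0.024625)  product (-0.000280, 0.000269)
  m=-4: Y*=(-0.046337, -0.033221)  Y=(-0.104679, 0.072543)  product (0.007260, 0.000116)
  m=-3: Y*=(-0.189730, 0.062641)  Y=(0.144891, 0.296525)  product (-0.046065, -0.047183)
  m=-2: Y*=(-0.142205, 0.442409)  Y=(0.513611, -0.160573)  product (-0.002000, 0.250060)
  m=-1: Y*=(0.342169, 0.469396)  Y=(-0.055883, -0.366027)  product (0.152690, -0.151474)
  m=+0: Y*=(0.018168, -0.000000)  Y=(0.296052, 0.000000)  product (0.005379, 0.000000)
  m=+1: Y*=(-0.342169, 0.469396)  Y=(0.055883, -0.366027)  product (0.152690, 0.151474)
  m=+2: Y*=(-0.142205, -0.442409)  Y=(0.513611, 0.160573)  product (-0.002000, -0.250060)
  m=+3: Y*=(0.189730, 0.062641)  Y=(-0.144891, 0.296525)  product (-0.046065, 0.047183)
  m=+4: Y*=(-0.046337, 0.033221)  Y=(-0.104679, -0.072543)  product (0.007260, -0.000116)
  m=+5: Y*=(0.000090, -0.011460)  Y=(0.023289, -0.024625)  product (-0.000280, -0.000269)
  m=+6: Y*=(0.001292, 0.000957)  Y=(0.003827, 0.004913)  product (0.000000, 0.000010)
  m=+7: Y*=(-0.000134, 0.000042)  Y=(-0.000618, 0.000346)  product (0.000000, -0.000000)
Σ over m = (0.228592, -0.000000); ×(4π/15) → (0.191505, -0.000000). Real part: 0.191505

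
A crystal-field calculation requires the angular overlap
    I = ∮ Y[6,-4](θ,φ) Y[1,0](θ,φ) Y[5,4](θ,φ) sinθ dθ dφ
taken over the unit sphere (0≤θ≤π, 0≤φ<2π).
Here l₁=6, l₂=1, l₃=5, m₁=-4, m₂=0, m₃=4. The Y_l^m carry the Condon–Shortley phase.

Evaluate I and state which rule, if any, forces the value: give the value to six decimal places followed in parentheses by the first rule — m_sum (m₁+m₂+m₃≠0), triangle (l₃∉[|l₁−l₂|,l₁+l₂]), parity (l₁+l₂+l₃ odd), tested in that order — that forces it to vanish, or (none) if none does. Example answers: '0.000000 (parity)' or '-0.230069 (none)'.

0.182727 (none)

Checks pass: Σm=0; 12 even; l₃=5∈[5,7].
(2·6+1)(2·1+1)(2·5+1) = 429
Δ: 2! 10! 0! / 13! → 1/858
sum: t=1:−1/14400 = -1/14400
3j²(6 1 5; 0 0 0) = Δ·Π!·Σ² = 6/143  (sign +1)
sum: t=1:−1/362880 = -1/362880
3j²(6 1 5; -4 0 4) = Δ·Π!·Σ² = 10/429  (sign +1)
combine: 4πI² = 429·6/143·10/429 = 60/143
take √, sign +1: I = 0.18272698
No selection rule forces the value: the integral is nonzero (none).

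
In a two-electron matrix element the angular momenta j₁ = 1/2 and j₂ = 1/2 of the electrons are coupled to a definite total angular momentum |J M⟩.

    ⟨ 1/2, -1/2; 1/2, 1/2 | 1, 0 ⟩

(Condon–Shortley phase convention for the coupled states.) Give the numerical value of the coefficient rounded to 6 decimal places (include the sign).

+√(1/2) = +0.707107

j₁+j₂−J=0  J+j₁−j₂=1  J−j₁+j₂=1  j₁+j₂+J+1=3
(j₁±m₁, j₂±m₂, J±M) = (0,1,1,0,1,1)
P² = 1/2
sum k=0..0:
  [0] +1/1 = 1
S = 1
C² = P²·S² = 1/2 ; C = +0.707107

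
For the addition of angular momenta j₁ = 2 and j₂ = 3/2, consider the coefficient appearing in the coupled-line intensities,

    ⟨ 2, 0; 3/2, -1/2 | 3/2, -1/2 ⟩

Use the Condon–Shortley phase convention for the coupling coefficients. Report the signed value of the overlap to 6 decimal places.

√[4·2!2!1!/6! · 2!2!1!2!1!2!] = √(16/45)
  +(−1)^0/∏(0,2,2,1,0,0)! = 1/4  (running 1/4)
  +(−1)^1/∏(1,1,1,0,1,1)! = -1  (running -3/4)
⟨..|..⟩ = √(16/45)·(-3/4) = -0.447214

−√(1/5) ≈ -0.447214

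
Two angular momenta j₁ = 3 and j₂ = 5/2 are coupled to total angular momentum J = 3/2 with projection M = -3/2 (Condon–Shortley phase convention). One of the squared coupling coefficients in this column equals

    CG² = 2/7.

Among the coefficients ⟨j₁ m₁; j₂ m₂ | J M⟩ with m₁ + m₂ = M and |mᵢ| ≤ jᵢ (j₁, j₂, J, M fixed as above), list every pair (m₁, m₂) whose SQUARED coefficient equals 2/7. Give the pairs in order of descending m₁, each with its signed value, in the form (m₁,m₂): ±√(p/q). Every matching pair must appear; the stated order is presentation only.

Admissible pairs with m₁+m₂ = M = -3/2: (-3,3/2), (-2,1/2), (-1,-1/2), (0,-3/2), (1,-5/2)
  (m₁,m₂)=(1,-5/2): CG² = 1/14, CG = +√(1/14)
  (m₁,m₂)=(0,-3/2): CG² = 6/35, CG = −√(6/35)
  (m₁,m₂)=(-1,-1/2): CG² = 9/35, CG = +√(9/35)
  (m₁,m₂)=(-2,1/2): CG² = 2/7, CG = −√(2/7)   ← matches the target
  (m₁,m₂)=(-3,3/2): CG² = 3/14, CG = +√(3/14)
Pairs with CG² = 2/7: (-2,1/2): −√(2/7)

(-2,1/2): −√(2/7)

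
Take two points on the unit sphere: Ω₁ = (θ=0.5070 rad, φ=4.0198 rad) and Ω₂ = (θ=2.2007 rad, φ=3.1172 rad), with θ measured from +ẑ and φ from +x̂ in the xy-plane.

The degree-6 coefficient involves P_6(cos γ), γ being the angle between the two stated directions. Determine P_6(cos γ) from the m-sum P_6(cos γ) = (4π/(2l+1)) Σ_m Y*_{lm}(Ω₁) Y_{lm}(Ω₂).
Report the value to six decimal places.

0.070816

Term-by-term m-sum for l=6 (normalisation 4π/13 = 0.966644):
  m=-6: Y*=(0.003346, -0.005374)  Y=(0.133074, 0.019616)  product (0.000551, -0.000650)
  m=-5: Y*=(0.012471, 0.037463)  Y=(0.337150, 0.041325)  product (0.002656, 0.013146)
  m=-4: Y*=(-0.136880, -0.053286)  Y=(0.426525, 0.041749)  product (-0.056158, -0.028442)
  m=-3: Y*=(0.308119, -0.171125)  Y=(0.164981, 0.012095)  product (0.052903, -0.024506)
  m=-2: Y*=(-0.092364, 0.491873)  Y=(-0.270313, -0.013198)  product (0.031459, -0.131741)
  m=-1: Y*=(-0.150383, -0.181250)  Y=(-0.281624, -0.006871)  product (0.041106, 0.052078)
  m=+0: Y*=(-0.357552, -0.000000)  Y=(0.200738, 0.000000)  product (-0.071774, -0.000000)
  m=+1: Y*=(0.150383, -0.181250)  Y=(0.281624, -0.006871)  product (0.041106, -0.052078)
  m=+2: Y*=(-0.092364, -0.491873)  Y=(-0.270313, 0.013198)  product (0.031459, 0.131741)
  m=+3: Y*=(-0.308119, -0.171125)  Y=(-0.164981, 0.012095)  product (0.052903, 0.024506)
  m=+4: Y*=(-0.136880, 0.053286)  Y=(0.426525, -0.041749)  product (-0.056158, 0.028442)
  m=+5: Y*=(-0.012471, 0.037463)  Y=(-0.337150, 0.041325)  product (0.002656, -0.013146)
  m=+6: Y*=(0.003346, 0.005374)  Y=(0.133074, -0.019616)  product (0.000551, 0.000650)
Accumulated sum (0.073260, 0.000000); after 4π/(2l+1) scaling, (0.070816, 0.000000) ⇒ P_6 = 0.070816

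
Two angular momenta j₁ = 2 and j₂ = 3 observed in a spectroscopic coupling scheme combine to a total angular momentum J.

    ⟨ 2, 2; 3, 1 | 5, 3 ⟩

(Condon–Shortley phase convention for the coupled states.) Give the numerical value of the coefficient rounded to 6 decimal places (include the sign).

+√(1/3) = +0.577350

triangle: 0!·4!·6!/11! = 17280/39916800
(j±m)!: 4!·0!·4!·2!·8!·2! = 92897280
prefactor² = (2J+1)·Δ·N² = 442368
  k=0: +1/(0!·0!·0!·4!·4!·2!) = 1/1152
Σ = 1/1152  ⇒  CG² = 442368·(1/1152)² = 1/3
CG = +√(1/3) = +0.577350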